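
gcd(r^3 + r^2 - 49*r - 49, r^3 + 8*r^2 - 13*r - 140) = r + 7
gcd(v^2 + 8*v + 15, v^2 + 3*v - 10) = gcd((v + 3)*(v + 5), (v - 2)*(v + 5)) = v + 5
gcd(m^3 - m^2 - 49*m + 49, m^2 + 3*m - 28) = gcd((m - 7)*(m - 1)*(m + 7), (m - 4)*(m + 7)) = m + 7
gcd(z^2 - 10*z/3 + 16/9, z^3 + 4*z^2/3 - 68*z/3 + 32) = z - 8/3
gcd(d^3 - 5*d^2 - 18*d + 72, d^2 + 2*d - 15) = d - 3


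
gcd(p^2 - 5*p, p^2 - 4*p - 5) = p - 5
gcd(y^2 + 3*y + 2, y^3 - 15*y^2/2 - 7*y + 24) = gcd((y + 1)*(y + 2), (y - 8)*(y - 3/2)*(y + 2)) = y + 2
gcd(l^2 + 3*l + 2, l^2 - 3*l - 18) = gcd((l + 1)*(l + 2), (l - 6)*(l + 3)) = 1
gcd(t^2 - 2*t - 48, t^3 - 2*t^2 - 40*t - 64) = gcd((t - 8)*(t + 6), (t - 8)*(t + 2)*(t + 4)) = t - 8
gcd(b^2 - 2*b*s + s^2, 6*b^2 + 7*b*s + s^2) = 1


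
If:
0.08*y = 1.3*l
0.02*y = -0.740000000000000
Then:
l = -2.28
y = -37.00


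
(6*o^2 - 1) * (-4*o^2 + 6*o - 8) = -24*o^4 + 36*o^3 - 44*o^2 - 6*o + 8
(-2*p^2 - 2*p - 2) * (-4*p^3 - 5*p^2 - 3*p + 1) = 8*p^5 + 18*p^4 + 24*p^3 + 14*p^2 + 4*p - 2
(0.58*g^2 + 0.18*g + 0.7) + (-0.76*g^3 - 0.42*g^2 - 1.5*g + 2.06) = -0.76*g^3 + 0.16*g^2 - 1.32*g + 2.76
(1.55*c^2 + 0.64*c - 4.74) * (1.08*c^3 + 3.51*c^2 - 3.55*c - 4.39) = 1.674*c^5 + 6.1317*c^4 - 8.3753*c^3 - 25.7139*c^2 + 14.0174*c + 20.8086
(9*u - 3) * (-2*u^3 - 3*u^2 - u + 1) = -18*u^4 - 21*u^3 + 12*u - 3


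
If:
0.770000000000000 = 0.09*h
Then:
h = 8.56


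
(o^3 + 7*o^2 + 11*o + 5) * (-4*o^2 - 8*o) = -4*o^5 - 36*o^4 - 100*o^3 - 108*o^2 - 40*o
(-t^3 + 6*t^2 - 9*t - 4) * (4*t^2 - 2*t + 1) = -4*t^5 + 26*t^4 - 49*t^3 + 8*t^2 - t - 4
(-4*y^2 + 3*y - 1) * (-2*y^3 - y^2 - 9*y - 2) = 8*y^5 - 2*y^4 + 35*y^3 - 18*y^2 + 3*y + 2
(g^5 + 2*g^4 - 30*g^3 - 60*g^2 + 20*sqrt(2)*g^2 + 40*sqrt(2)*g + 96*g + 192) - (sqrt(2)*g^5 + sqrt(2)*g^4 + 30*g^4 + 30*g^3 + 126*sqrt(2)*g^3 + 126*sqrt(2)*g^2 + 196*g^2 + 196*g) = -sqrt(2)*g^5 + g^5 - 28*g^4 - sqrt(2)*g^4 - 126*sqrt(2)*g^3 - 60*g^3 - 256*g^2 - 106*sqrt(2)*g^2 - 100*g + 40*sqrt(2)*g + 192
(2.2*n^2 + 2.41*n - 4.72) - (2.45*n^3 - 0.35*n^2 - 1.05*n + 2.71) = -2.45*n^3 + 2.55*n^2 + 3.46*n - 7.43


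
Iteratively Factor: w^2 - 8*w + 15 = (w - 5)*(w - 3)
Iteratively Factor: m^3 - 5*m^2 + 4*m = (m - 4)*(m^2 - m) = m*(m - 4)*(m - 1)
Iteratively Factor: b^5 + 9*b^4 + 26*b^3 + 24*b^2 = (b)*(b^4 + 9*b^3 + 26*b^2 + 24*b) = b*(b + 2)*(b^3 + 7*b^2 + 12*b) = b^2*(b + 2)*(b^2 + 7*b + 12) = b^2*(b + 2)*(b + 3)*(b + 4)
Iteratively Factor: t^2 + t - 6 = (t + 3)*(t - 2)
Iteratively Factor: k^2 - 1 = (k - 1)*(k + 1)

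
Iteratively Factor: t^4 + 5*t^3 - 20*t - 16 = (t + 4)*(t^3 + t^2 - 4*t - 4) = (t + 2)*(t + 4)*(t^2 - t - 2) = (t - 2)*(t + 2)*(t + 4)*(t + 1)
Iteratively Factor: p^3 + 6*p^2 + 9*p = (p + 3)*(p^2 + 3*p) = (p + 3)^2*(p)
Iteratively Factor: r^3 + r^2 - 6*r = (r)*(r^2 + r - 6) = r*(r - 2)*(r + 3)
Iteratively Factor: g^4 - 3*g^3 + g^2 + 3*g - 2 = (g - 1)*(g^3 - 2*g^2 - g + 2) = (g - 2)*(g - 1)*(g^2 - 1) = (g - 2)*(g - 1)*(g + 1)*(g - 1)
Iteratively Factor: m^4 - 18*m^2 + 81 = (m + 3)*(m^3 - 3*m^2 - 9*m + 27) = (m + 3)^2*(m^2 - 6*m + 9) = (m - 3)*(m + 3)^2*(m - 3)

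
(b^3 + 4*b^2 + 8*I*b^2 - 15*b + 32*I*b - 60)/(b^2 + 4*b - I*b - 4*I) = (b^2 + 8*I*b - 15)/(b - I)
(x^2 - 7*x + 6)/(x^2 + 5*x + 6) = (x^2 - 7*x + 6)/(x^2 + 5*x + 6)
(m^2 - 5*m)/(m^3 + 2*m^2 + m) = (m - 5)/(m^2 + 2*m + 1)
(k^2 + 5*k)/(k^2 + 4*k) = (k + 5)/(k + 4)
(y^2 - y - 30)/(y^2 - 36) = (y + 5)/(y + 6)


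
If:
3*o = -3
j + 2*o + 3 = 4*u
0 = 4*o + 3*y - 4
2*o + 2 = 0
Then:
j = 4*u - 1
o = -1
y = 8/3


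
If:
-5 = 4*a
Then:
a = -5/4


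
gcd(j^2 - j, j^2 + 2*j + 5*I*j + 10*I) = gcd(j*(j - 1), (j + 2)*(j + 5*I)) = 1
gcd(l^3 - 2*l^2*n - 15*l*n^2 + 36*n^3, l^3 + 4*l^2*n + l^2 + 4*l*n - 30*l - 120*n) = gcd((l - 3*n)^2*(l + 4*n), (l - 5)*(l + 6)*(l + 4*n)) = l + 4*n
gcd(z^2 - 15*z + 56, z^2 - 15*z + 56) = z^2 - 15*z + 56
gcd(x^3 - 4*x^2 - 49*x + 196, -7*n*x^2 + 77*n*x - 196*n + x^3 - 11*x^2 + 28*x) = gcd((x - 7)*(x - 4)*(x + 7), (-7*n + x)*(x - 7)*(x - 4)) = x^2 - 11*x + 28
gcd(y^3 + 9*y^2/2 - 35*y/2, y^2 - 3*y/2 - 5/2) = y - 5/2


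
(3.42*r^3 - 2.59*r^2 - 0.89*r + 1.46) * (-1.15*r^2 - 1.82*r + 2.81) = -3.933*r^5 - 3.2459*r^4 + 15.3475*r^3 - 7.3371*r^2 - 5.1581*r + 4.1026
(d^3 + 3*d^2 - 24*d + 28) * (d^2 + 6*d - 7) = d^5 + 9*d^4 - 13*d^3 - 137*d^2 + 336*d - 196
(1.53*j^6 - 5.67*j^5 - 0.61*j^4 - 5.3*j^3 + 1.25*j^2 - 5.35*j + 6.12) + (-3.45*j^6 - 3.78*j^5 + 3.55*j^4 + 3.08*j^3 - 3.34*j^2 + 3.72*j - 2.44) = -1.92*j^6 - 9.45*j^5 + 2.94*j^4 - 2.22*j^3 - 2.09*j^2 - 1.63*j + 3.68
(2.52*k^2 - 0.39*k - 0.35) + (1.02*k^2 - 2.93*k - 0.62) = 3.54*k^2 - 3.32*k - 0.97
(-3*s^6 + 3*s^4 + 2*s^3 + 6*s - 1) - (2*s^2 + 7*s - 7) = -3*s^6 + 3*s^4 + 2*s^3 - 2*s^2 - s + 6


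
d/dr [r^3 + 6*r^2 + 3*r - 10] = 3*r^2 + 12*r + 3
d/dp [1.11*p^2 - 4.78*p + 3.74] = 2.22*p - 4.78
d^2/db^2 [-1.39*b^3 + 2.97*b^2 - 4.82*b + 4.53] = 5.94 - 8.34*b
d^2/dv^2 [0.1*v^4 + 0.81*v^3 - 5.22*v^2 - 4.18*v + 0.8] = 1.2*v^2 + 4.86*v - 10.44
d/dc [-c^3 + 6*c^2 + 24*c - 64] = -3*c^2 + 12*c + 24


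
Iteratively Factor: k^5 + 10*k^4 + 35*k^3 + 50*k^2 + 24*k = (k + 3)*(k^4 + 7*k^3 + 14*k^2 + 8*k) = k*(k + 3)*(k^3 + 7*k^2 + 14*k + 8) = k*(k + 2)*(k + 3)*(k^2 + 5*k + 4) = k*(k + 2)*(k + 3)*(k + 4)*(k + 1)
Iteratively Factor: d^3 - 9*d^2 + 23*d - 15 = (d - 5)*(d^2 - 4*d + 3) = (d - 5)*(d - 1)*(d - 3)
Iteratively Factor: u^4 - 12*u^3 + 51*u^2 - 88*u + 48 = (u - 4)*(u^3 - 8*u^2 + 19*u - 12) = (u - 4)*(u - 1)*(u^2 - 7*u + 12) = (u - 4)^2*(u - 1)*(u - 3)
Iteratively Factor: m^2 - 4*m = (m - 4)*(m)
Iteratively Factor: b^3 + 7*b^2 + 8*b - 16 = (b + 4)*(b^2 + 3*b - 4) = (b + 4)^2*(b - 1)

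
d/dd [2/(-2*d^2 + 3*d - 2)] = 2*(4*d - 3)/(2*d^2 - 3*d + 2)^2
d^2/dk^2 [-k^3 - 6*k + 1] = -6*k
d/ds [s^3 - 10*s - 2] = 3*s^2 - 10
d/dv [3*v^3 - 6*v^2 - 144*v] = 9*v^2 - 12*v - 144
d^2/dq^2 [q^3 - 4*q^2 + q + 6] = 6*q - 8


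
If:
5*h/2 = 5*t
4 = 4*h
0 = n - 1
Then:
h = 1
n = 1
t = 1/2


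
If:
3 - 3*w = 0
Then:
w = 1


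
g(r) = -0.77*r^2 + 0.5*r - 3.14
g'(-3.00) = 5.12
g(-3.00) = -11.57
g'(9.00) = -13.36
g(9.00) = -61.01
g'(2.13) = -2.78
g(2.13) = -5.57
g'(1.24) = -1.41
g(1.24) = -3.70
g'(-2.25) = 3.96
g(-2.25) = -8.16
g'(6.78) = -9.94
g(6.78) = -35.15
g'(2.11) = -2.75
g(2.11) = -5.51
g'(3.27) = -4.54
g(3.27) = -9.74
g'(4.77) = -6.85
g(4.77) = -18.27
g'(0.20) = 0.19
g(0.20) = -3.07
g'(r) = 0.5 - 1.54*r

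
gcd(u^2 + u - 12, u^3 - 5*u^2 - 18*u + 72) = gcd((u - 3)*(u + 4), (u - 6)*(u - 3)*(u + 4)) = u^2 + u - 12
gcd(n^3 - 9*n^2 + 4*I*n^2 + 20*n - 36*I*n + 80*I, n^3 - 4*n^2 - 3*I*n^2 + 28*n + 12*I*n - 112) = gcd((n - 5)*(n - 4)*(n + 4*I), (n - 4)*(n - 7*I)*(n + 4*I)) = n^2 + n*(-4 + 4*I) - 16*I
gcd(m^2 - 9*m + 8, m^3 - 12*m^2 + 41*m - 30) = m - 1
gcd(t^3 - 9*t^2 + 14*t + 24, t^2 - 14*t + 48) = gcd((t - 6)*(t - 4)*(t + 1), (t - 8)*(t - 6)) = t - 6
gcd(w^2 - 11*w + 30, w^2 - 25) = w - 5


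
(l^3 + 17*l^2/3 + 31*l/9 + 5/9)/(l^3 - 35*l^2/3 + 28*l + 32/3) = (3*l^2 + 16*l + 5)/(3*(l^2 - 12*l + 32))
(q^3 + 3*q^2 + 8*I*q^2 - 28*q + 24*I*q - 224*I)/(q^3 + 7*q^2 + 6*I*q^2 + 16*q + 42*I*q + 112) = (q - 4)/(q - 2*I)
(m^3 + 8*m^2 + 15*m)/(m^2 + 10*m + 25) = m*(m + 3)/(m + 5)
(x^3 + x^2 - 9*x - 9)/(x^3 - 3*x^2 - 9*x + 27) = (x + 1)/(x - 3)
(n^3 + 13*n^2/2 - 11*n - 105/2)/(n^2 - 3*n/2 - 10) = (n^2 + 4*n - 21)/(n - 4)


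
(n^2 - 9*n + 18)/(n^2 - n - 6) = (n - 6)/(n + 2)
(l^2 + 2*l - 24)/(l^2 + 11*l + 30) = (l - 4)/(l + 5)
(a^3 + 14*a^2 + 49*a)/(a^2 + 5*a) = (a^2 + 14*a + 49)/(a + 5)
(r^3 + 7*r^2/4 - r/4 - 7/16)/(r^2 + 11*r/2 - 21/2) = (16*r^3 + 28*r^2 - 4*r - 7)/(8*(2*r^2 + 11*r - 21))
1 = 1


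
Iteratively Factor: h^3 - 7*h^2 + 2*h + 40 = (h - 4)*(h^2 - 3*h - 10) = (h - 4)*(h + 2)*(h - 5)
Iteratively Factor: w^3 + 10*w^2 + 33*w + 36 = (w + 3)*(w^2 + 7*w + 12) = (w + 3)*(w + 4)*(w + 3)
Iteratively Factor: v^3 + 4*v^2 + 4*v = (v + 2)*(v^2 + 2*v) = (v + 2)^2*(v)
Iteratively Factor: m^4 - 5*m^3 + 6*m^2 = (m)*(m^3 - 5*m^2 + 6*m) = m^2*(m^2 - 5*m + 6) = m^2*(m - 3)*(m - 2)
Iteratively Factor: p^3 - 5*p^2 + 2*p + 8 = (p + 1)*(p^2 - 6*p + 8) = (p - 4)*(p + 1)*(p - 2)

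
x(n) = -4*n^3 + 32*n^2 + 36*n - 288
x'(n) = -12*n^2 + 64*n + 36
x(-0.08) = -290.67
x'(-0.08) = 30.80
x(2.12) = -105.97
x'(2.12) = 117.75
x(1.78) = -145.09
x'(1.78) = 111.90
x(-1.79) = -226.97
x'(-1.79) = -117.01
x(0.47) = -264.43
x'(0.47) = 63.43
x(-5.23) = 971.24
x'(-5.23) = -626.95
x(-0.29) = -295.65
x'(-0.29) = 16.43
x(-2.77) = -57.17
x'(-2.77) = -233.35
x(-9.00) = 4896.00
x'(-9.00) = -1512.00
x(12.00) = -2160.00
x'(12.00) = -924.00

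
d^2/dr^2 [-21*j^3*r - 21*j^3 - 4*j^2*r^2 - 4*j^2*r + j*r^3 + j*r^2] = 2*j*(-4*j + 3*r + 1)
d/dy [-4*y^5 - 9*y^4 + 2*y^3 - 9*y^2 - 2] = 2*y*(-10*y^3 - 18*y^2 + 3*y - 9)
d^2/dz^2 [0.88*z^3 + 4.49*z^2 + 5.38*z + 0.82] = 5.28*z + 8.98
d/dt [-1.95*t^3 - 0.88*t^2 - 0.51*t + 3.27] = -5.85*t^2 - 1.76*t - 0.51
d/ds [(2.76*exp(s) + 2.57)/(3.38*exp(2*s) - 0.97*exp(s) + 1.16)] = (-9.3288*exp(2*s) - 17.3732*exp(s) + 5.6945)*exp(s)/(11.4244*exp(4*s) - 6.5572*exp(3*s) + 8.7825*exp(2*s) - 2.2504*exp(s) + 1.3456)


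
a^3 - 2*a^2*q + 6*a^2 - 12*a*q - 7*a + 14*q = (a - 1)*(a + 7)*(a - 2*q)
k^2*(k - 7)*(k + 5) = k^4 - 2*k^3 - 35*k^2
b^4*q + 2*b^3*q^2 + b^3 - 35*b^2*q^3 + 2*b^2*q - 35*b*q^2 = b*(b - 5*q)*(b + 7*q)*(b*q + 1)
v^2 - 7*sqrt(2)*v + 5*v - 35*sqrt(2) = (v + 5)*(v - 7*sqrt(2))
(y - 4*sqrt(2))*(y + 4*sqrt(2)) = y^2 - 32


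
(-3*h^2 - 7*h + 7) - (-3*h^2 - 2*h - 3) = 10 - 5*h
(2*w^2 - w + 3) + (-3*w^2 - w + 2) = -w^2 - 2*w + 5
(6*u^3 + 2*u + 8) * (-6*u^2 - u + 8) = -36*u^5 - 6*u^4 + 36*u^3 - 50*u^2 + 8*u + 64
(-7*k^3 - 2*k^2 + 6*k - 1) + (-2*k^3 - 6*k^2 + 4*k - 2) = -9*k^3 - 8*k^2 + 10*k - 3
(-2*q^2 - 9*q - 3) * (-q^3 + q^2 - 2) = 2*q^5 + 7*q^4 - 6*q^3 + q^2 + 18*q + 6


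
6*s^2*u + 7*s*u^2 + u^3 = u*(s + u)*(6*s + u)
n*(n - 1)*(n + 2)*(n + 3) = n^4 + 4*n^3 + n^2 - 6*n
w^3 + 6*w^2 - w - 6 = (w - 1)*(w + 1)*(w + 6)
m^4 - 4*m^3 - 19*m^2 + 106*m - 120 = (m - 4)*(m - 3)*(m - 2)*(m + 5)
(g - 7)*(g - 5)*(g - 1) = g^3 - 13*g^2 + 47*g - 35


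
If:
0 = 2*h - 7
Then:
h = 7/2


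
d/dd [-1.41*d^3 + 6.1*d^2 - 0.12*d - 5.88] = -4.23*d^2 + 12.2*d - 0.12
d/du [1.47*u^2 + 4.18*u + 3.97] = 2.94*u + 4.18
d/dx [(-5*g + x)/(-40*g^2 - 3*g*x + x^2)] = (-40*g^2 - 3*g*x + x^2 - (3*g - 2*x)*(5*g - x))/(40*g^2 + 3*g*x - x^2)^2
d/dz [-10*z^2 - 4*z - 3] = -20*z - 4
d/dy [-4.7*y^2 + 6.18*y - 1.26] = 6.18 - 9.4*y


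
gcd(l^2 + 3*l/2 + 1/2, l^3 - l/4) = l + 1/2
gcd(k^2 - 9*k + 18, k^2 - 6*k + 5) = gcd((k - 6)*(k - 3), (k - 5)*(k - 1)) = 1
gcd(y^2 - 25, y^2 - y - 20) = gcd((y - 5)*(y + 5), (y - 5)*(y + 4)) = y - 5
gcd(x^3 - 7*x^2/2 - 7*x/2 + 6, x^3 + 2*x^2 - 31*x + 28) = x^2 - 5*x + 4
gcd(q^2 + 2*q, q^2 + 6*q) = q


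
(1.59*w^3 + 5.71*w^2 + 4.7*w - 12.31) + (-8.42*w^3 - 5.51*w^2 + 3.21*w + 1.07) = -6.83*w^3 + 0.2*w^2 + 7.91*w - 11.24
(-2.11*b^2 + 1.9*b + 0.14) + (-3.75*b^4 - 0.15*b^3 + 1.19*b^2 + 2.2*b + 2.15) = -3.75*b^4 - 0.15*b^3 - 0.92*b^2 + 4.1*b + 2.29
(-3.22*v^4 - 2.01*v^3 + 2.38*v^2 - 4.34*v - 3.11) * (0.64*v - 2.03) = -2.0608*v^5 + 5.2502*v^4 + 5.6035*v^3 - 7.609*v^2 + 6.8198*v + 6.3133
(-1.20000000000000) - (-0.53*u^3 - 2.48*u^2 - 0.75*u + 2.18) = 0.53*u^3 + 2.48*u^2 + 0.75*u - 3.38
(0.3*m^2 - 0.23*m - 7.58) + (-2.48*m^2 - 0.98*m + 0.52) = -2.18*m^2 - 1.21*m - 7.06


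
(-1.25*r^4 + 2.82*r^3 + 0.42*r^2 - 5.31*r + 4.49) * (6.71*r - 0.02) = -8.3875*r^5 + 18.9472*r^4 + 2.7618*r^3 - 35.6385*r^2 + 30.2341*r - 0.0898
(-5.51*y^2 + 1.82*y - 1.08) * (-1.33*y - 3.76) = 7.3283*y^3 + 18.297*y^2 - 5.4068*y + 4.0608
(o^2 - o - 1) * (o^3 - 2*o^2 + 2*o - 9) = o^5 - 3*o^4 + 3*o^3 - 9*o^2 + 7*o + 9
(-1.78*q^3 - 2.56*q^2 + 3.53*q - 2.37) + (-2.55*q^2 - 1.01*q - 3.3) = -1.78*q^3 - 5.11*q^2 + 2.52*q - 5.67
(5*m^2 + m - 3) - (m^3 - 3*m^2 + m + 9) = -m^3 + 8*m^2 - 12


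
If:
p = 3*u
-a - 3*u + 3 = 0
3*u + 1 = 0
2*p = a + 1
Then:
No Solution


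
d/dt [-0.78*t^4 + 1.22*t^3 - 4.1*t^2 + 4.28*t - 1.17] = -3.12*t^3 + 3.66*t^2 - 8.2*t + 4.28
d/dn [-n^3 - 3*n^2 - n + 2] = -3*n^2 - 6*n - 1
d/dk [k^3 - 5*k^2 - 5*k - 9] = 3*k^2 - 10*k - 5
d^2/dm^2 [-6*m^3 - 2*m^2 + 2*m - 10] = -36*m - 4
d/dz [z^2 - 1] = 2*z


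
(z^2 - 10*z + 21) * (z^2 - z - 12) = z^4 - 11*z^3 + 19*z^2 + 99*z - 252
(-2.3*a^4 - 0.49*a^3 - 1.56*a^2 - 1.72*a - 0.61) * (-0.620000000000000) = 1.426*a^4 + 0.3038*a^3 + 0.9672*a^2 + 1.0664*a + 0.3782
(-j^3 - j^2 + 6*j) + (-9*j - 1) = -j^3 - j^2 - 3*j - 1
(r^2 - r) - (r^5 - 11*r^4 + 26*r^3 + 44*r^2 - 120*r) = -r^5 + 11*r^4 - 26*r^3 - 43*r^2 + 119*r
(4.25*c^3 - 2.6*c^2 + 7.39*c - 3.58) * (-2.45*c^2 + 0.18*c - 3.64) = -10.4125*c^5 + 7.135*c^4 - 34.0435*c^3 + 19.5652*c^2 - 27.544*c + 13.0312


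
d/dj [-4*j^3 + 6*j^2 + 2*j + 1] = -12*j^2 + 12*j + 2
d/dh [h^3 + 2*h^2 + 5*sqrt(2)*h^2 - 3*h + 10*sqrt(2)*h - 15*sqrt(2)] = 3*h^2 + 4*h + 10*sqrt(2)*h - 3 + 10*sqrt(2)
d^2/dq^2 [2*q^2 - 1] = 4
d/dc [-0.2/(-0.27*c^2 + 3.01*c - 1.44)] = (0.602 - 0.108*c)/(0.27*c^2 - 3.01*c + 1.44)^2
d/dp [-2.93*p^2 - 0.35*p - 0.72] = -5.86*p - 0.35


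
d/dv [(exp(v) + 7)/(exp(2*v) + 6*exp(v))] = (-exp(2*v) - 14*exp(v) - 42)*exp(-v)/(exp(2*v) + 12*exp(v) + 36)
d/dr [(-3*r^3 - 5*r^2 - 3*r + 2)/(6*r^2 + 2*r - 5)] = (-18*r^4 - 12*r^3 + 53*r^2 + 26*r + 11)/(36*r^4 + 24*r^3 - 56*r^2 - 20*r + 25)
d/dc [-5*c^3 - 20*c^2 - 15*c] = -15*c^2 - 40*c - 15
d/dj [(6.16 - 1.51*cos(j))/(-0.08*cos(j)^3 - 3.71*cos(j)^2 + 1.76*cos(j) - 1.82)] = (0.2416*cos(j)^3 + 4.1237*cos(j)^2 - 45.7072*cos(j) + 8.0934)*sin(j)/(0.0064*cos(j)^6 + 0.5936*cos(j)^5 + 13.4825*cos(j)^4 - 12.768*cos(j)^3 + 16.602*cos(j)^2 - 6.4064*cos(j) + 3.3124)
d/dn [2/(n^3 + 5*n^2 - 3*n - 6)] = 2*(-3*n^2 - 10*n + 3)/(n^3 + 5*n^2 - 3*n - 6)^2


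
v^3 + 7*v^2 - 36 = (v - 2)*(v + 3)*(v + 6)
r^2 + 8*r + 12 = (r + 2)*(r + 6)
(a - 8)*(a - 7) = a^2 - 15*a + 56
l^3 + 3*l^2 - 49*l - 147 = (l - 7)*(l + 3)*(l + 7)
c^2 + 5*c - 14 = (c - 2)*(c + 7)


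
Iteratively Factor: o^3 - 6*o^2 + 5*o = (o - 5)*(o^2 - o) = o*(o - 5)*(o - 1)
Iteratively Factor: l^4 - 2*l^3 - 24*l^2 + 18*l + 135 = (l + 3)*(l^3 - 5*l^2 - 9*l + 45) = (l - 3)*(l + 3)*(l^2 - 2*l - 15) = (l - 5)*(l - 3)*(l + 3)*(l + 3)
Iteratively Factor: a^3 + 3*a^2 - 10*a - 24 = (a + 4)*(a^2 - a - 6) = (a - 3)*(a + 4)*(a + 2)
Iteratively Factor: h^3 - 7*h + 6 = (h - 2)*(h^2 + 2*h - 3) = (h - 2)*(h + 3)*(h - 1)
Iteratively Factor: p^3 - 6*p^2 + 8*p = (p - 2)*(p^2 - 4*p) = (p - 4)*(p - 2)*(p)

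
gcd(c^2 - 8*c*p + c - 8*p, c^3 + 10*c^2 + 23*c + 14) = c + 1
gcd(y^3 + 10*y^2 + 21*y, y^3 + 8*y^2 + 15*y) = y^2 + 3*y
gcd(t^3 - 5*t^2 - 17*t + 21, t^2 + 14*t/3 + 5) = t + 3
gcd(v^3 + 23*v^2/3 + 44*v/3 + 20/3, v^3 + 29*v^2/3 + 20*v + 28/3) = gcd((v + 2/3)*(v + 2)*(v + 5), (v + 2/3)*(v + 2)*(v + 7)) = v^2 + 8*v/3 + 4/3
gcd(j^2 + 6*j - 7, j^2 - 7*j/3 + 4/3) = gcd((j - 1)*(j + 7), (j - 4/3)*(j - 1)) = j - 1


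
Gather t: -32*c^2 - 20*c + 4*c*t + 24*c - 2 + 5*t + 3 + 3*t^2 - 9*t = -32*c^2 + 4*c + 3*t^2 + t*(4*c - 4) + 1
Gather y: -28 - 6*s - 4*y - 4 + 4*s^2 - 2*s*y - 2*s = 4*s^2 - 8*s + y*(-2*s - 4) - 32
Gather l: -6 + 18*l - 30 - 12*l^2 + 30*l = -12*l^2 + 48*l - 36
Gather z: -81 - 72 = -153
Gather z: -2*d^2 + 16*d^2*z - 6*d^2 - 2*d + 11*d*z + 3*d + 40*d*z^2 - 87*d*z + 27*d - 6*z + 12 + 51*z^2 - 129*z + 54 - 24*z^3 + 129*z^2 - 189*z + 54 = -8*d^2 + 28*d - 24*z^3 + z^2*(40*d + 180) + z*(16*d^2 - 76*d - 324) + 120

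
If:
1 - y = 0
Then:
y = 1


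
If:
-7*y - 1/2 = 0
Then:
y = -1/14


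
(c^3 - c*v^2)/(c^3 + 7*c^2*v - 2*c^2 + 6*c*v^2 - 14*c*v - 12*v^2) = c*(c - v)/(c^2 + 6*c*v - 2*c - 12*v)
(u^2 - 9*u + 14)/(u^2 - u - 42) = (u - 2)/(u + 6)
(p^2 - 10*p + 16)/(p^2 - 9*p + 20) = (p^2 - 10*p + 16)/(p^2 - 9*p + 20)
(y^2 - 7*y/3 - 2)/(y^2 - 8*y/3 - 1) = (3*y + 2)/(3*y + 1)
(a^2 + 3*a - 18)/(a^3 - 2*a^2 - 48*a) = (a - 3)/(a*(a - 8))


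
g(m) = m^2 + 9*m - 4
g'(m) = 2*m + 9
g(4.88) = 63.73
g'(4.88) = 18.76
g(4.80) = 62.24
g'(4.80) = 18.60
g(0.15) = -2.63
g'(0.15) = 9.30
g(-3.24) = -22.66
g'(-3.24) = 2.52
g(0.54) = 1.15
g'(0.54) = 10.08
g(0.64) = 2.17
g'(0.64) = 10.28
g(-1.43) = -14.83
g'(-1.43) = 6.14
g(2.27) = 21.58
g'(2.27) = 13.54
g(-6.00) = -22.00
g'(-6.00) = -3.00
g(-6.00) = -22.00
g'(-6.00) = -3.00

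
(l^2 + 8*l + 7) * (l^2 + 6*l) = l^4 + 14*l^3 + 55*l^2 + 42*l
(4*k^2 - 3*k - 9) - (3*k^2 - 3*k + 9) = k^2 - 18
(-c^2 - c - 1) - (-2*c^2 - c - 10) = c^2 + 9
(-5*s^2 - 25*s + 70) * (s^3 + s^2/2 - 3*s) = -5*s^5 - 55*s^4/2 + 145*s^3/2 + 110*s^2 - 210*s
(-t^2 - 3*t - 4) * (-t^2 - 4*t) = t^4 + 7*t^3 + 16*t^2 + 16*t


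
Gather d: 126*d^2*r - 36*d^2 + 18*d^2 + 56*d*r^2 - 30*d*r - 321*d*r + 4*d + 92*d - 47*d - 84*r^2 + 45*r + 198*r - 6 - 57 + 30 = d^2*(126*r - 18) + d*(56*r^2 - 351*r + 49) - 84*r^2 + 243*r - 33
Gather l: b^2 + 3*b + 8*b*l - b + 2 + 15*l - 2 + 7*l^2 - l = b^2 + 2*b + 7*l^2 + l*(8*b + 14)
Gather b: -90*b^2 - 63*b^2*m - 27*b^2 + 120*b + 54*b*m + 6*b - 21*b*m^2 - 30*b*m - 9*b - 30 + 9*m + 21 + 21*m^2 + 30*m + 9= b^2*(-63*m - 117) + b*(-21*m^2 + 24*m + 117) + 21*m^2 + 39*m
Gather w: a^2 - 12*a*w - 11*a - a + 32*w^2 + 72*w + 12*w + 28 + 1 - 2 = a^2 - 12*a + 32*w^2 + w*(84 - 12*a) + 27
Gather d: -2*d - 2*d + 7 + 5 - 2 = 10 - 4*d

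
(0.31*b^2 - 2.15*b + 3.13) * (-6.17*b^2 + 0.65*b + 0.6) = -1.9127*b^4 + 13.467*b^3 - 20.5236*b^2 + 0.7445*b + 1.878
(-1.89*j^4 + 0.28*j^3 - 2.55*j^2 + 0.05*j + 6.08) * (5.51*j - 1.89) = -10.4139*j^5 + 5.1149*j^4 - 14.5797*j^3 + 5.095*j^2 + 33.4063*j - 11.4912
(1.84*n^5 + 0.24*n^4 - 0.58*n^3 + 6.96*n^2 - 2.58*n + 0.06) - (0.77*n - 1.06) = 1.84*n^5 + 0.24*n^4 - 0.58*n^3 + 6.96*n^2 - 3.35*n + 1.12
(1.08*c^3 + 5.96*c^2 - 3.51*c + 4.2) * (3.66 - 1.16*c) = -1.2528*c^4 - 2.9608*c^3 + 25.8852*c^2 - 17.7186*c + 15.372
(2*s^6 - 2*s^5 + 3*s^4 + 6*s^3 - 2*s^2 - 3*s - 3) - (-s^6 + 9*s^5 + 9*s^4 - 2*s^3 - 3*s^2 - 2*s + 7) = 3*s^6 - 11*s^5 - 6*s^4 + 8*s^3 + s^2 - s - 10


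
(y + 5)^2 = y^2 + 10*y + 25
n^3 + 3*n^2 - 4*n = n*(n - 1)*(n + 4)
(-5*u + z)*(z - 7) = -5*u*z + 35*u + z^2 - 7*z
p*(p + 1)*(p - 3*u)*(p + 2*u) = p^4 - p^3*u + p^3 - 6*p^2*u^2 - p^2*u - 6*p*u^2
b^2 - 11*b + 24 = (b - 8)*(b - 3)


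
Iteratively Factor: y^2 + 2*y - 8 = (y + 4)*(y - 2)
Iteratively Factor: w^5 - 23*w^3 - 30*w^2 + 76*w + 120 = (w - 5)*(w^4 + 5*w^3 + 2*w^2 - 20*w - 24) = (w - 5)*(w + 2)*(w^3 + 3*w^2 - 4*w - 12) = (w - 5)*(w + 2)^2*(w^2 + w - 6) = (w - 5)*(w - 2)*(w + 2)^2*(w + 3)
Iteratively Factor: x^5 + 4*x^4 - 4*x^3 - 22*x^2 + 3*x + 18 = (x - 2)*(x^4 + 6*x^3 + 8*x^2 - 6*x - 9) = (x - 2)*(x + 3)*(x^3 + 3*x^2 - x - 3) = (x - 2)*(x + 3)^2*(x^2 - 1) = (x - 2)*(x + 1)*(x + 3)^2*(x - 1)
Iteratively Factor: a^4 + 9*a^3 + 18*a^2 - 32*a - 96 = (a - 2)*(a^3 + 11*a^2 + 40*a + 48) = (a - 2)*(a + 4)*(a^2 + 7*a + 12) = (a - 2)*(a + 4)^2*(a + 3)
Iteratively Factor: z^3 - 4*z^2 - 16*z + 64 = (z - 4)*(z^2 - 16) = (z - 4)^2*(z + 4)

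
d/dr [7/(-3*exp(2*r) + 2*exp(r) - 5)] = (42*exp(r) - 14)*exp(r)/(3*exp(2*r) - 2*exp(r) + 5)^2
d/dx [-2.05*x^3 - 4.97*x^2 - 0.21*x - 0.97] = -6.15*x^2 - 9.94*x - 0.21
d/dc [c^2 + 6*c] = 2*c + 6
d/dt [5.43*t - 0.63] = 5.43000000000000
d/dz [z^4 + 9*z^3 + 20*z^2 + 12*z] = 4*z^3 + 27*z^2 + 40*z + 12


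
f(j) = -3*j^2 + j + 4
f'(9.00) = -53.00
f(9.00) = -230.00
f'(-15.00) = 91.00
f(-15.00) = -686.00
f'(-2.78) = 17.68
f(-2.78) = -21.97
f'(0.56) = -2.36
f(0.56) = 3.62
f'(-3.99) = 24.94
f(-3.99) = -47.75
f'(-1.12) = 7.72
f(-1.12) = -0.88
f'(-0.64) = 4.84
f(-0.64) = 2.13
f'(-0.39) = 3.34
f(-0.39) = 3.15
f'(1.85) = -10.10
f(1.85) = -4.42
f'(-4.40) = 27.40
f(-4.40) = -58.48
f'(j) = 1 - 6*j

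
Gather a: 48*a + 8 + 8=48*a + 16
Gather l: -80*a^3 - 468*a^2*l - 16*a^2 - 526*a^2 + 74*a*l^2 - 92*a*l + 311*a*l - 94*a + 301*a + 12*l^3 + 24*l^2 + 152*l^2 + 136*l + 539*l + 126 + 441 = -80*a^3 - 542*a^2 + 207*a + 12*l^3 + l^2*(74*a + 176) + l*(-468*a^2 + 219*a + 675) + 567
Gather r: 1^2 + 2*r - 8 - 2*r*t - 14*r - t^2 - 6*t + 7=r*(-2*t - 12) - t^2 - 6*t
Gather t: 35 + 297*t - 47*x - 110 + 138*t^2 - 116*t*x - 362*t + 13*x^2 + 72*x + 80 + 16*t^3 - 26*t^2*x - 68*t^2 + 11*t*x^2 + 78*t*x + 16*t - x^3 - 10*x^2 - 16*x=16*t^3 + t^2*(70 - 26*x) + t*(11*x^2 - 38*x - 49) - x^3 + 3*x^2 + 9*x + 5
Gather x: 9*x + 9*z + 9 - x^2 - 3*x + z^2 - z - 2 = -x^2 + 6*x + z^2 + 8*z + 7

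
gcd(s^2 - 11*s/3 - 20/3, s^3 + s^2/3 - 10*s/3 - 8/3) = s + 4/3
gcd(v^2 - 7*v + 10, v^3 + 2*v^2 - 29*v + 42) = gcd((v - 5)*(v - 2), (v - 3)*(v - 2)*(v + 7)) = v - 2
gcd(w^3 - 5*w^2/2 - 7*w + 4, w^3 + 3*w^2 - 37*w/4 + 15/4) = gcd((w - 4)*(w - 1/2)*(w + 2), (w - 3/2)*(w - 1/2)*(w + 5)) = w - 1/2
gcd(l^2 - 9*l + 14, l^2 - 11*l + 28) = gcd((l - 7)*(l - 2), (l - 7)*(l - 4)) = l - 7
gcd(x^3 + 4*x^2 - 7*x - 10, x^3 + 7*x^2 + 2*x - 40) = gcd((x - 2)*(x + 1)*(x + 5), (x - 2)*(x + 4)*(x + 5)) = x^2 + 3*x - 10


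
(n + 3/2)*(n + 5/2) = n^2 + 4*n + 15/4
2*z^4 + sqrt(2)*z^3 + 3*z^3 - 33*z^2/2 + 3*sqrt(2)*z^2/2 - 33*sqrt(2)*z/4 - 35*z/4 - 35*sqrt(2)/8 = (z - 5/2)*(z + 7/2)*(sqrt(2)*z + 1)*(sqrt(2)*z + sqrt(2)/2)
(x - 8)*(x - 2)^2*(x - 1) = x^4 - 13*x^3 + 48*x^2 - 68*x + 32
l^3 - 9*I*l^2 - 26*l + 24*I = (l - 4*I)*(l - 3*I)*(l - 2*I)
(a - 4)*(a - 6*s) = a^2 - 6*a*s - 4*a + 24*s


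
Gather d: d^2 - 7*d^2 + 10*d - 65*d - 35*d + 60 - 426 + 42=-6*d^2 - 90*d - 324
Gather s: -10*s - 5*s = -15*s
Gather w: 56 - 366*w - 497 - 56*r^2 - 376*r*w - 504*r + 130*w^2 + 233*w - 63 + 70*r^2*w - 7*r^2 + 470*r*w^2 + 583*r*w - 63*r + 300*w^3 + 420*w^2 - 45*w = -63*r^2 - 567*r + 300*w^3 + w^2*(470*r + 550) + w*(70*r^2 + 207*r - 178) - 504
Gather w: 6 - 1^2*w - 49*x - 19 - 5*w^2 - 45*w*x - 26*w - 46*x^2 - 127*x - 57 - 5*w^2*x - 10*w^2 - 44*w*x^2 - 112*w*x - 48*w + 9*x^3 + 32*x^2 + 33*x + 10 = w^2*(-5*x - 15) + w*(-44*x^2 - 157*x - 75) + 9*x^3 - 14*x^2 - 143*x - 60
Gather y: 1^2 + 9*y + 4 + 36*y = 45*y + 5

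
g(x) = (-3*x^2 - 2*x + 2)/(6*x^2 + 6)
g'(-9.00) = 0.01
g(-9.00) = -0.45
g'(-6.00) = 0.02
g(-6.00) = -0.42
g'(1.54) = -0.19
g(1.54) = -0.41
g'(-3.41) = 0.06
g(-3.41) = -0.34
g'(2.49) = -0.05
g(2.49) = -0.50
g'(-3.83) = 0.04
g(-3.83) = -0.37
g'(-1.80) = 0.21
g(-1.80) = -0.16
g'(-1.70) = 0.23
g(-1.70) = -0.14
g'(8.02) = 0.00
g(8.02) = -0.53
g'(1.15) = -0.34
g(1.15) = -0.31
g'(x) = -12*x*(-3*x^2 - 2*x + 2)/(6*x^2 + 6)^2 + (-6*x - 2)/(6*x^2 + 6)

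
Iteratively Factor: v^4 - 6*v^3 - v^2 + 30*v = (v)*(v^3 - 6*v^2 - v + 30) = v*(v - 3)*(v^2 - 3*v - 10) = v*(v - 5)*(v - 3)*(v + 2)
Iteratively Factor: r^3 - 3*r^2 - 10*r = (r - 5)*(r^2 + 2*r) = (r - 5)*(r + 2)*(r)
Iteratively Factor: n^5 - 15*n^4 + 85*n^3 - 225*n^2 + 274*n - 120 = (n - 5)*(n^4 - 10*n^3 + 35*n^2 - 50*n + 24) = (n - 5)*(n - 4)*(n^3 - 6*n^2 + 11*n - 6) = (n - 5)*(n - 4)*(n - 3)*(n^2 - 3*n + 2) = (n - 5)*(n - 4)*(n - 3)*(n - 2)*(n - 1)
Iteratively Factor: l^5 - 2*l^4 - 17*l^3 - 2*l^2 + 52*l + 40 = (l - 5)*(l^4 + 3*l^3 - 2*l^2 - 12*l - 8) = (l - 5)*(l + 2)*(l^3 + l^2 - 4*l - 4) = (l - 5)*(l + 2)^2*(l^2 - l - 2) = (l - 5)*(l + 1)*(l + 2)^2*(l - 2)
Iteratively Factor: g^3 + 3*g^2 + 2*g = (g + 1)*(g^2 + 2*g) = g*(g + 1)*(g + 2)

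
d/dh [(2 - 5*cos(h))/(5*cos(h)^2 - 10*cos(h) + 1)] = 5*(-5*cos(h)^2 + 4*cos(h) - 3)*sin(h)/(5*sin(h)^2 + 10*cos(h) - 6)^2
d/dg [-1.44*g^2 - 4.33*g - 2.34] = -2.88*g - 4.33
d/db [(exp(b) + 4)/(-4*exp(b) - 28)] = -3*exp(b)/(4*(exp(b) + 7)^2)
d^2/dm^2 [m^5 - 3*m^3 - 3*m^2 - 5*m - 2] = 20*m^3 - 18*m - 6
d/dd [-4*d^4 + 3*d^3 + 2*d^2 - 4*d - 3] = -16*d^3 + 9*d^2 + 4*d - 4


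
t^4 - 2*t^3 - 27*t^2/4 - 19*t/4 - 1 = (t - 4)*(t + 1/2)^2*(t + 1)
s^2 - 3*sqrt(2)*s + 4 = (s - 2*sqrt(2))*(s - sqrt(2))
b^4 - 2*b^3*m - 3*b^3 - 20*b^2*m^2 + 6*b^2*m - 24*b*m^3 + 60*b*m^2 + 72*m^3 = (b - 3)*(b - 6*m)*(b + 2*m)^2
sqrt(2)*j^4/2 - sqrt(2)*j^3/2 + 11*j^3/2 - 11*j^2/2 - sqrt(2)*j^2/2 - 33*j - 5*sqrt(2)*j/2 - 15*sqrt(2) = (j - 3)*(j + sqrt(2)/2)*(j + 5*sqrt(2))*(sqrt(2)*j/2 + sqrt(2))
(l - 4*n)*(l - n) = l^2 - 5*l*n + 4*n^2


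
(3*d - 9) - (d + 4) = 2*d - 13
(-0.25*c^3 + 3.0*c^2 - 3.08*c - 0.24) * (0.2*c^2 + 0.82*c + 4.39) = -0.05*c^5 + 0.395*c^4 + 0.7465*c^3 + 10.5964*c^2 - 13.718*c - 1.0536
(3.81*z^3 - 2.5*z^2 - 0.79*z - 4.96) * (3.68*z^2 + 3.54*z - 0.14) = 14.0208*z^5 + 4.2874*z^4 - 12.2906*z^3 - 20.6994*z^2 - 17.4478*z + 0.6944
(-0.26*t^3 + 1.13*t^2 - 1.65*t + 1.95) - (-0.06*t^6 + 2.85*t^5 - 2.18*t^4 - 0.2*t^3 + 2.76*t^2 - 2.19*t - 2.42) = 0.06*t^6 - 2.85*t^5 + 2.18*t^4 - 0.06*t^3 - 1.63*t^2 + 0.54*t + 4.37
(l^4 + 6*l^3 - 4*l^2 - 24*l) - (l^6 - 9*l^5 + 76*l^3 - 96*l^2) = -l^6 + 9*l^5 + l^4 - 70*l^3 + 92*l^2 - 24*l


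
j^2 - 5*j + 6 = (j - 3)*(j - 2)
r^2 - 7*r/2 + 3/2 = (r - 3)*(r - 1/2)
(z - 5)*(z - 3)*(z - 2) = z^3 - 10*z^2 + 31*z - 30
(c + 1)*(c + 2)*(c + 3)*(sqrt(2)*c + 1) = sqrt(2)*c^4 + c^3 + 6*sqrt(2)*c^3 + 6*c^2 + 11*sqrt(2)*c^2 + 6*sqrt(2)*c + 11*c + 6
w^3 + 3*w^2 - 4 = (w - 1)*(w + 2)^2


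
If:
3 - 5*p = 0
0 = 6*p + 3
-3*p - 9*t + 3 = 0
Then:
No Solution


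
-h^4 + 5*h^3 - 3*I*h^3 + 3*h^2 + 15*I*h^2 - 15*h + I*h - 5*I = (h - 5)*(h + I)*(-I*h + 1)^2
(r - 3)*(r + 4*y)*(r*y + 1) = r^3*y + 4*r^2*y^2 - 3*r^2*y + r^2 - 12*r*y^2 + 4*r*y - 3*r - 12*y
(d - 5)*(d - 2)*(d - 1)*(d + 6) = d^4 - 2*d^3 - 31*d^2 + 92*d - 60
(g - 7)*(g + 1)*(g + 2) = g^3 - 4*g^2 - 19*g - 14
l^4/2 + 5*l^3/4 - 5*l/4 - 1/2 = (l/2 + 1)*(l - 1)*(l + 1/2)*(l + 1)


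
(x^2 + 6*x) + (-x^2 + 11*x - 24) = 17*x - 24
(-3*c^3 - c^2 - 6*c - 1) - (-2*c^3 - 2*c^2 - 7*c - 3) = -c^3 + c^2 + c + 2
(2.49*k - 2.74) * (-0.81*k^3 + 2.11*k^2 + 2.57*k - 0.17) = -2.0169*k^4 + 7.4733*k^3 + 0.6179*k^2 - 7.4651*k + 0.4658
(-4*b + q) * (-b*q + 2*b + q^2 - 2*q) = 4*b^2*q - 8*b^2 - 5*b*q^2 + 10*b*q + q^3 - 2*q^2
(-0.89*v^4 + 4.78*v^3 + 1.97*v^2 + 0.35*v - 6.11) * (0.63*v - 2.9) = -0.5607*v^5 + 5.5924*v^4 - 12.6209*v^3 - 5.4925*v^2 - 4.8643*v + 17.719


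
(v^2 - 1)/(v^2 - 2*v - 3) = (v - 1)/(v - 3)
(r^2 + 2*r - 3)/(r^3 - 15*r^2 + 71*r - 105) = (r^2 + 2*r - 3)/(r^3 - 15*r^2 + 71*r - 105)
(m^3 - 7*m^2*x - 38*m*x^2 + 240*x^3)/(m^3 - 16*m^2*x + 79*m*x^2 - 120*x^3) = (-m - 6*x)/(-m + 3*x)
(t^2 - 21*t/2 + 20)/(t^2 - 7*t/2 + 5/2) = (t - 8)/(t - 1)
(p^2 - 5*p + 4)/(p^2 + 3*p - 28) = (p - 1)/(p + 7)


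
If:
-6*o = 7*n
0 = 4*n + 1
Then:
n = -1/4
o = 7/24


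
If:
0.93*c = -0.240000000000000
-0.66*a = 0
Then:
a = 0.00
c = -0.26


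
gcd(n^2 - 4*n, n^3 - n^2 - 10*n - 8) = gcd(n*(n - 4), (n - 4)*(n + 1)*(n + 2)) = n - 4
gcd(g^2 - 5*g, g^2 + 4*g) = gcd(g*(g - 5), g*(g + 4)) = g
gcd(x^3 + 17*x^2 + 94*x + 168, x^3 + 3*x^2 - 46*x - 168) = x^2 + 10*x + 24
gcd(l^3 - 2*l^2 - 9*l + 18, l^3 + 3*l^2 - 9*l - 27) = l^2 - 9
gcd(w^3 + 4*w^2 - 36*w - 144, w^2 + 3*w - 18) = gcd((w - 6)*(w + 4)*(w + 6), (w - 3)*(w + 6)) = w + 6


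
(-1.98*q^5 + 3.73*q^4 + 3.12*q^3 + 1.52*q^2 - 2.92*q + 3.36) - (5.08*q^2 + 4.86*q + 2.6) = -1.98*q^5 + 3.73*q^4 + 3.12*q^3 - 3.56*q^2 - 7.78*q + 0.76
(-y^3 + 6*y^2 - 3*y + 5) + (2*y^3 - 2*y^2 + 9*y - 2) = y^3 + 4*y^2 + 6*y + 3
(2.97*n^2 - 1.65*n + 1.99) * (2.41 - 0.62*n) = -1.8414*n^3 + 8.1807*n^2 - 5.2103*n + 4.7959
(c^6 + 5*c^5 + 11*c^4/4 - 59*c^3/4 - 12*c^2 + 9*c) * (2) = 2*c^6 + 10*c^5 + 11*c^4/2 - 59*c^3/2 - 24*c^2 + 18*c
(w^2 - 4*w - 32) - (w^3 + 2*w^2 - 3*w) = -w^3 - w^2 - w - 32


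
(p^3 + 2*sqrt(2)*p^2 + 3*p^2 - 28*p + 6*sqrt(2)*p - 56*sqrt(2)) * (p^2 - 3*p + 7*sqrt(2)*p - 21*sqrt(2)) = p^5 + 9*sqrt(2)*p^4 - 9*p^3 - 333*sqrt(2)*p^2 + 84*p^2 - 1036*p + 756*sqrt(2)*p + 2352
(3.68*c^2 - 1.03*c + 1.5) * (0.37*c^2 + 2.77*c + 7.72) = 1.3616*c^4 + 9.8125*c^3 + 26.1115*c^2 - 3.7966*c + 11.58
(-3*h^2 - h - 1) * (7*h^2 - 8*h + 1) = -21*h^4 + 17*h^3 - 2*h^2 + 7*h - 1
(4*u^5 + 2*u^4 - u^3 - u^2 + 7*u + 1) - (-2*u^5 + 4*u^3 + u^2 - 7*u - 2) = 6*u^5 + 2*u^4 - 5*u^3 - 2*u^2 + 14*u + 3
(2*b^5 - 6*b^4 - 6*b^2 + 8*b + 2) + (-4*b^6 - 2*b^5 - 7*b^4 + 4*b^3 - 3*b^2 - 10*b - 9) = -4*b^6 - 13*b^4 + 4*b^3 - 9*b^2 - 2*b - 7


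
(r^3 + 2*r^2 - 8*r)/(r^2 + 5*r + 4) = r*(r - 2)/(r + 1)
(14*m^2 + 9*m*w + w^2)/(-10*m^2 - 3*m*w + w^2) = (7*m + w)/(-5*m + w)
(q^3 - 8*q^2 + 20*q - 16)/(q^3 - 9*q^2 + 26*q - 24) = (q - 2)/(q - 3)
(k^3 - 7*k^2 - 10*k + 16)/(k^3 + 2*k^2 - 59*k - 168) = (k^2 + k - 2)/(k^2 + 10*k + 21)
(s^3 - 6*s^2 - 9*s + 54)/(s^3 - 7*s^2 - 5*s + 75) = (s^2 - 9*s + 18)/(s^2 - 10*s + 25)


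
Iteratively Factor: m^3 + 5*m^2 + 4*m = (m + 1)*(m^2 + 4*m) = (m + 1)*(m + 4)*(m)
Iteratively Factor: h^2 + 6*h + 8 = (h + 2)*(h + 4)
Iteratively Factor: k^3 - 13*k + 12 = (k - 3)*(k^2 + 3*k - 4) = (k - 3)*(k + 4)*(k - 1)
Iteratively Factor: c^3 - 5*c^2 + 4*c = (c - 1)*(c^2 - 4*c) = c*(c - 1)*(c - 4)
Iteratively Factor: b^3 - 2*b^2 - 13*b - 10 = (b + 1)*(b^2 - 3*b - 10) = (b - 5)*(b + 1)*(b + 2)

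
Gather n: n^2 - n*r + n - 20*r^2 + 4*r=n^2 + n*(1 - r) - 20*r^2 + 4*r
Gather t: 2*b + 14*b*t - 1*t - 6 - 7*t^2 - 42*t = 2*b - 7*t^2 + t*(14*b - 43) - 6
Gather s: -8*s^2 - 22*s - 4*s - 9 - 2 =-8*s^2 - 26*s - 11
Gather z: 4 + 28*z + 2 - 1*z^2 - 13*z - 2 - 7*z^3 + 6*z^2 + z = -7*z^3 + 5*z^2 + 16*z + 4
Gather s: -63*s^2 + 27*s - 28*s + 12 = -63*s^2 - s + 12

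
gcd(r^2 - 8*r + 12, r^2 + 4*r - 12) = r - 2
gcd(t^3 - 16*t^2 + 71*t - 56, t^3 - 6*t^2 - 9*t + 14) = t^2 - 8*t + 7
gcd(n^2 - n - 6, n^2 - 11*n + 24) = n - 3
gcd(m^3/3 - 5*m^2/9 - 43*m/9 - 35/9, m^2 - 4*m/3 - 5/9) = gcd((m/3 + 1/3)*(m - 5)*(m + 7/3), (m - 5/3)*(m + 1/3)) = 1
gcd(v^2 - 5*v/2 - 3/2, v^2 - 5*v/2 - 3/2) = v^2 - 5*v/2 - 3/2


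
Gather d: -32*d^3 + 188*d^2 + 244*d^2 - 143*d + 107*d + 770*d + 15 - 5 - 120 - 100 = -32*d^3 + 432*d^2 + 734*d - 210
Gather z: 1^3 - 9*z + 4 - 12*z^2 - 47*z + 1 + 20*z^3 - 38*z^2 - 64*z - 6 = 20*z^3 - 50*z^2 - 120*z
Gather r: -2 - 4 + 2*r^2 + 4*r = 2*r^2 + 4*r - 6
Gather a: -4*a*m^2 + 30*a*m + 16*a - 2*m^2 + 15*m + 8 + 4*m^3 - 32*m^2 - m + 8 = a*(-4*m^2 + 30*m + 16) + 4*m^3 - 34*m^2 + 14*m + 16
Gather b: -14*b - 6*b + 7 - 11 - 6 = -20*b - 10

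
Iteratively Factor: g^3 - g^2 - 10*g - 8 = (g - 4)*(g^2 + 3*g + 2) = (g - 4)*(g + 2)*(g + 1)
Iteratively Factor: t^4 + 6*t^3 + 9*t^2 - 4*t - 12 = (t + 2)*(t^3 + 4*t^2 + t - 6) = (t + 2)^2*(t^2 + 2*t - 3) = (t + 2)^2*(t + 3)*(t - 1)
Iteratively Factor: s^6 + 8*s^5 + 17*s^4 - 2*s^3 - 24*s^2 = (s + 4)*(s^5 + 4*s^4 + s^3 - 6*s^2) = (s - 1)*(s + 4)*(s^4 + 5*s^3 + 6*s^2) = (s - 1)*(s + 2)*(s + 4)*(s^3 + 3*s^2) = s*(s - 1)*(s + 2)*(s + 4)*(s^2 + 3*s) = s*(s - 1)*(s + 2)*(s + 3)*(s + 4)*(s)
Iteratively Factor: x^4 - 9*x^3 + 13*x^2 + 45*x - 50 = (x - 5)*(x^3 - 4*x^2 - 7*x + 10) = (x - 5)^2*(x^2 + x - 2) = (x - 5)^2*(x - 1)*(x + 2)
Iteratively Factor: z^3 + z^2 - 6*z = (z - 2)*(z^2 + 3*z) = (z - 2)*(z + 3)*(z)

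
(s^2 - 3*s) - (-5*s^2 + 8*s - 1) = 6*s^2 - 11*s + 1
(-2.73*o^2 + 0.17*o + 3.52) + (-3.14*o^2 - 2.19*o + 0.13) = -5.87*o^2 - 2.02*o + 3.65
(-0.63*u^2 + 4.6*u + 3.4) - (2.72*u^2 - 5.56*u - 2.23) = -3.35*u^2 + 10.16*u + 5.63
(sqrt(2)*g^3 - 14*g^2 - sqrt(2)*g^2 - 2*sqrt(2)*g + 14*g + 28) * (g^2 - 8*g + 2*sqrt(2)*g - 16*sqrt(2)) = sqrt(2)*g^5 - 9*sqrt(2)*g^4 - 10*g^4 - 22*sqrt(2)*g^3 + 90*g^3 - 60*g^2 + 268*sqrt(2)*g^2 - 168*sqrt(2)*g - 160*g - 448*sqrt(2)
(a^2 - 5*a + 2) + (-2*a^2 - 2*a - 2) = -a^2 - 7*a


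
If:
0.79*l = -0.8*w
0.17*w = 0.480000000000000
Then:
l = -2.86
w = 2.82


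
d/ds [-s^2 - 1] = -2*s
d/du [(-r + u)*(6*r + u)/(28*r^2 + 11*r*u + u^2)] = 2*r*(103*r^2 + 34*r*u + 3*u^2)/(784*r^4 + 616*r^3*u + 177*r^2*u^2 + 22*r*u^3 + u^4)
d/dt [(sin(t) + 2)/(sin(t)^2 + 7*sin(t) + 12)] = (-4*sin(t) + cos(t)^2 - 3)*cos(t)/(sin(t)^2 + 7*sin(t) + 12)^2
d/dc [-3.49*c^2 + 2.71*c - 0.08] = 2.71 - 6.98*c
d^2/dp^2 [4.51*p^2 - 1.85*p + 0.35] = 9.02000000000000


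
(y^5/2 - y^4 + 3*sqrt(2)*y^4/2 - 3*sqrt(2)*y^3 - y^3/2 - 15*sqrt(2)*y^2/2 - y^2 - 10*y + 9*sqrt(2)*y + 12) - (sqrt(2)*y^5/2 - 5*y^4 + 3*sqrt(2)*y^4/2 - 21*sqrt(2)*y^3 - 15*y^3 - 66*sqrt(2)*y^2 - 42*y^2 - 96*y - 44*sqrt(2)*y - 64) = -sqrt(2)*y^5/2 + y^5/2 + 4*y^4 + 29*y^3/2 + 18*sqrt(2)*y^3 + 41*y^2 + 117*sqrt(2)*y^2/2 + 53*sqrt(2)*y + 86*y + 76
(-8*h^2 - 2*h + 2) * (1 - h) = 8*h^3 - 6*h^2 - 4*h + 2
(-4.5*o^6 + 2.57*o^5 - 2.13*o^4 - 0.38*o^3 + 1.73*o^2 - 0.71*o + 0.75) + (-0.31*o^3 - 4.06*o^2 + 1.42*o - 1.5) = -4.5*o^6 + 2.57*o^5 - 2.13*o^4 - 0.69*o^3 - 2.33*o^2 + 0.71*o - 0.75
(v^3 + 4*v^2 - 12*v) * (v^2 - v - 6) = v^5 + 3*v^4 - 22*v^3 - 12*v^2 + 72*v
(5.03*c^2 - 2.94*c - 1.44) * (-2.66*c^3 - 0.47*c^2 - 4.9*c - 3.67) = -13.3798*c^5 + 5.4563*c^4 - 19.4348*c^3 - 3.3773*c^2 + 17.8458*c + 5.2848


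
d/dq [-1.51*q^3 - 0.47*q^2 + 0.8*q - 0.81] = -4.53*q^2 - 0.94*q + 0.8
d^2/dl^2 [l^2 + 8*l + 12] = 2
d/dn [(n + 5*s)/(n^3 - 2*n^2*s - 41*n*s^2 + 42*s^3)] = (n^3 - 2*n^2*s - 41*n*s^2 + 42*s^3 + (n + 5*s)*(-3*n^2 + 4*n*s + 41*s^2))/(n^3 - 2*n^2*s - 41*n*s^2 + 42*s^3)^2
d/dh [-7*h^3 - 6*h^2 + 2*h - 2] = -21*h^2 - 12*h + 2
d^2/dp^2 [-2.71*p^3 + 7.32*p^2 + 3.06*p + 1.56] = 14.64 - 16.26*p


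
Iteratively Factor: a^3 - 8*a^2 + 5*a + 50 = (a - 5)*(a^2 - 3*a - 10) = (a - 5)*(a + 2)*(a - 5)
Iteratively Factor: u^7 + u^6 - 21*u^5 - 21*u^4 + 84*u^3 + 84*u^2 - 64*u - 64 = (u + 1)*(u^6 - 21*u^4 + 84*u^2 - 64) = (u - 4)*(u + 1)*(u^5 + 4*u^4 - 5*u^3 - 20*u^2 + 4*u + 16) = (u - 4)*(u + 1)*(u + 4)*(u^4 - 5*u^2 + 4) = (u - 4)*(u - 2)*(u + 1)*(u + 4)*(u^3 + 2*u^2 - u - 2) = (u - 4)*(u - 2)*(u - 1)*(u + 1)*(u + 4)*(u^2 + 3*u + 2) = (u - 4)*(u - 2)*(u - 1)*(u + 1)*(u + 2)*(u + 4)*(u + 1)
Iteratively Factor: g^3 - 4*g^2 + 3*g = (g - 3)*(g^2 - g) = g*(g - 3)*(g - 1)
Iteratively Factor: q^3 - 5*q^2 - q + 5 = (q - 1)*(q^2 - 4*q - 5) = (q - 1)*(q + 1)*(q - 5)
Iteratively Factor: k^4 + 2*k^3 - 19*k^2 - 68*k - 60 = (k + 3)*(k^3 - k^2 - 16*k - 20) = (k + 2)*(k + 3)*(k^2 - 3*k - 10) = (k - 5)*(k + 2)*(k + 3)*(k + 2)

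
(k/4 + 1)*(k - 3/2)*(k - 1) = k^3/4 + 3*k^2/8 - 17*k/8 + 3/2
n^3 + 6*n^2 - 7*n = n*(n - 1)*(n + 7)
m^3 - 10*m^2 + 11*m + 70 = (m - 7)*(m - 5)*(m + 2)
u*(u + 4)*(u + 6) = u^3 + 10*u^2 + 24*u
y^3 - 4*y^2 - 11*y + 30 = (y - 5)*(y - 2)*(y + 3)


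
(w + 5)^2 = w^2 + 10*w + 25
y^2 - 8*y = y*(y - 8)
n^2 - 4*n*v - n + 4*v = (n - 1)*(n - 4*v)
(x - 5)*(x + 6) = x^2 + x - 30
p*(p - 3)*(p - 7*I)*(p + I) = p^4 - 3*p^3 - 6*I*p^3 + 7*p^2 + 18*I*p^2 - 21*p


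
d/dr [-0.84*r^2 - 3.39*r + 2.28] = -1.68*r - 3.39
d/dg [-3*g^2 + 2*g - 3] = 2 - 6*g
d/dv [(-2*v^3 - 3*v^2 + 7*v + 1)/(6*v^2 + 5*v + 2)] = (-12*v^4 - 20*v^3 - 69*v^2 - 24*v + 9)/(36*v^4 + 60*v^3 + 49*v^2 + 20*v + 4)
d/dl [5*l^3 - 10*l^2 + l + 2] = 15*l^2 - 20*l + 1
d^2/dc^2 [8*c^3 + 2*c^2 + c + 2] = 48*c + 4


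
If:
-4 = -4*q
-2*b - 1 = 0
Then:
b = -1/2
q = 1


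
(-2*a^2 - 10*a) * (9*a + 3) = -18*a^3 - 96*a^2 - 30*a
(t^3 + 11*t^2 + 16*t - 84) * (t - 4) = t^4 + 7*t^3 - 28*t^2 - 148*t + 336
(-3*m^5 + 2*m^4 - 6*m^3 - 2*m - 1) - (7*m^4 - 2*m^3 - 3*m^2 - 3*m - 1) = -3*m^5 - 5*m^4 - 4*m^3 + 3*m^2 + m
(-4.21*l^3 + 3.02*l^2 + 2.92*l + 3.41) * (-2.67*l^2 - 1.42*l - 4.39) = 11.2407*l^5 - 2.0852*l^4 + 6.3971*l^3 - 26.5089*l^2 - 17.661*l - 14.9699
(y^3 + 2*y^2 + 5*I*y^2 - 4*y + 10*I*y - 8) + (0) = y^3 + 2*y^2 + 5*I*y^2 - 4*y + 10*I*y - 8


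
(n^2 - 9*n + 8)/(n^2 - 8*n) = (n - 1)/n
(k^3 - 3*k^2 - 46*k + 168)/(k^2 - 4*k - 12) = (k^2 + 3*k - 28)/(k + 2)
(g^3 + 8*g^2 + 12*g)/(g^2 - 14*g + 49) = g*(g^2 + 8*g + 12)/(g^2 - 14*g + 49)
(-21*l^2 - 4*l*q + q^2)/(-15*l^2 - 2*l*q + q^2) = (-7*l + q)/(-5*l + q)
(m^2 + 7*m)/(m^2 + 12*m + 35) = m/(m + 5)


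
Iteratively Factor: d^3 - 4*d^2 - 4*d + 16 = (d - 4)*(d^2 - 4) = (d - 4)*(d - 2)*(d + 2)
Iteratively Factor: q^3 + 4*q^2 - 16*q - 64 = (q - 4)*(q^2 + 8*q + 16) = (q - 4)*(q + 4)*(q + 4)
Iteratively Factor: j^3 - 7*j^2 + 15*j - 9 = (j - 3)*(j^2 - 4*j + 3) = (j - 3)*(j - 1)*(j - 3)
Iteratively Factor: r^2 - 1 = (r - 1)*(r + 1)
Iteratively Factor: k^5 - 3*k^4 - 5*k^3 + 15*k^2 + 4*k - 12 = (k - 2)*(k^4 - k^3 - 7*k^2 + k + 6) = (k - 2)*(k + 1)*(k^3 - 2*k^2 - 5*k + 6) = (k - 2)*(k - 1)*(k + 1)*(k^2 - k - 6) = (k - 2)*(k - 1)*(k + 1)*(k + 2)*(k - 3)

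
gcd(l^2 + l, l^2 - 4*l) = l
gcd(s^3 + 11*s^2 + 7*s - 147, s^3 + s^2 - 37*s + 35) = s + 7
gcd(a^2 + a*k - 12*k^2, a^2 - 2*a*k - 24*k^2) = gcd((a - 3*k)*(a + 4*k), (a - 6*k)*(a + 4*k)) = a + 4*k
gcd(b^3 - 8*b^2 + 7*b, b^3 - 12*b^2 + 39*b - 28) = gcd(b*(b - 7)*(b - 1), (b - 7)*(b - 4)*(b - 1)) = b^2 - 8*b + 7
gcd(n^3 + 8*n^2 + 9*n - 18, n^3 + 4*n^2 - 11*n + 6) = n^2 + 5*n - 6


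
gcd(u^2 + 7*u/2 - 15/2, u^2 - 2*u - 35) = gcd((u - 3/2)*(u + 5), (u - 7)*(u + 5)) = u + 5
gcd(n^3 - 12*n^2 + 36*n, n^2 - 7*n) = n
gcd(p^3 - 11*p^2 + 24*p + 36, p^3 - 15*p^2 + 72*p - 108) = p^2 - 12*p + 36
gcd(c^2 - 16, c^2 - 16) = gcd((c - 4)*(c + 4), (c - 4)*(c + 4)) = c^2 - 16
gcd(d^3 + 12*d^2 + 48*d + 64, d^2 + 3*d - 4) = d + 4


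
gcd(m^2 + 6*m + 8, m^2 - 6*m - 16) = m + 2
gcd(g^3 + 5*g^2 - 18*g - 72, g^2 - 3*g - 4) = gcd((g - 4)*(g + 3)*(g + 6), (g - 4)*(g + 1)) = g - 4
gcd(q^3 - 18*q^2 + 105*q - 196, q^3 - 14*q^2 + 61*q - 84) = q^2 - 11*q + 28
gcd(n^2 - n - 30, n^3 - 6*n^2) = n - 6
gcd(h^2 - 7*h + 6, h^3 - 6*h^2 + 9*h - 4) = h - 1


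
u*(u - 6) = u^2 - 6*u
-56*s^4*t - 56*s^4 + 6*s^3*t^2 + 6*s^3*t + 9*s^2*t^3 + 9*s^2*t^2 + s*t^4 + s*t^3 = (-2*s + t)*(4*s + t)*(7*s + t)*(s*t + s)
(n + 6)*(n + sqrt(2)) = n^2 + sqrt(2)*n + 6*n + 6*sqrt(2)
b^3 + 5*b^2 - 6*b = b*(b - 1)*(b + 6)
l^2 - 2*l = l*(l - 2)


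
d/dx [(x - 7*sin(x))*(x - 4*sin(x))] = -11*x*cos(x) + 2*x - 11*sin(x) + 28*sin(2*x)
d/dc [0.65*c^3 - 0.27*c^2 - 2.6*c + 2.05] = 1.95*c^2 - 0.54*c - 2.6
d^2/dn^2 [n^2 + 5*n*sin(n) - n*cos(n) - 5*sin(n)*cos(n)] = -5*n*sin(n) + n*cos(n) + 2*sin(n) + 10*sin(2*n) + 10*cos(n) + 2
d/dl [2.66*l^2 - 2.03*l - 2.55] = 5.32*l - 2.03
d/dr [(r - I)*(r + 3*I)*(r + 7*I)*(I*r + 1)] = 4*I*r^3 - 24*r^2 - 4*I*r - 32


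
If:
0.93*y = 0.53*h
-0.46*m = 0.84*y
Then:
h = 1.75471698113208*y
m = -1.82608695652174*y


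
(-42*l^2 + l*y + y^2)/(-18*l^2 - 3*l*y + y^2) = (7*l + y)/(3*l + y)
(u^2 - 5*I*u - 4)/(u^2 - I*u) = (u - 4*I)/u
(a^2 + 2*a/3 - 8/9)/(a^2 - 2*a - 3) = (-9*a^2 - 6*a + 8)/(9*(-a^2 + 2*a + 3))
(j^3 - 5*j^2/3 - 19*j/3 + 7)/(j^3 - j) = (j^2 - 2*j/3 - 7)/(j*(j + 1))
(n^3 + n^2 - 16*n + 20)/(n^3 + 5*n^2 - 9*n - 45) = (n^2 - 4*n + 4)/(n^2 - 9)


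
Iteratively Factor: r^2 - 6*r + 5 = (r - 5)*(r - 1)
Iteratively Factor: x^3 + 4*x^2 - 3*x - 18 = (x + 3)*(x^2 + x - 6) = (x + 3)^2*(x - 2)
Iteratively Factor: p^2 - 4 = (p - 2)*(p + 2)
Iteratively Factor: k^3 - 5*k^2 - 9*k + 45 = (k + 3)*(k^2 - 8*k + 15) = (k - 5)*(k + 3)*(k - 3)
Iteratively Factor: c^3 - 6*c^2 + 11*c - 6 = (c - 3)*(c^2 - 3*c + 2) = (c - 3)*(c - 1)*(c - 2)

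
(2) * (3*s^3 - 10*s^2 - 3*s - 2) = 6*s^3 - 20*s^2 - 6*s - 4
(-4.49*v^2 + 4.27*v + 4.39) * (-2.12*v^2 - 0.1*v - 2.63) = 9.5188*v^4 - 8.6034*v^3 + 2.0749*v^2 - 11.6691*v - 11.5457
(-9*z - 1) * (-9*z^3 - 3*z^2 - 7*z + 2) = 81*z^4 + 36*z^3 + 66*z^2 - 11*z - 2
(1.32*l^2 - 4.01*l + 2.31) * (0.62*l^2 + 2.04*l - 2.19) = 0.8184*l^4 + 0.2066*l^3 - 9.639*l^2 + 13.4943*l - 5.0589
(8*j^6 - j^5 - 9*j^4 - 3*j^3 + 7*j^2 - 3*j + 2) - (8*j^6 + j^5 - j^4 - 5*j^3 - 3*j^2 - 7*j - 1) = -2*j^5 - 8*j^4 + 2*j^3 + 10*j^2 + 4*j + 3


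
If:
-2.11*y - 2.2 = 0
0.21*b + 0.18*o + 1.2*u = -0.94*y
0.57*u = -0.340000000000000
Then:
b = 8.07563933530509 - 0.857142857142857*o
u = -0.60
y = -1.04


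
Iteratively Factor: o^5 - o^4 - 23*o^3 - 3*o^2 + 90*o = (o - 5)*(o^4 + 4*o^3 - 3*o^2 - 18*o) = (o - 5)*(o + 3)*(o^3 + o^2 - 6*o) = o*(o - 5)*(o + 3)*(o^2 + o - 6) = o*(o - 5)*(o + 3)^2*(o - 2)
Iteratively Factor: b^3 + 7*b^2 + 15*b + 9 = (b + 3)*(b^2 + 4*b + 3) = (b + 3)^2*(b + 1)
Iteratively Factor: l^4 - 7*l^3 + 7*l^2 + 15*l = (l + 1)*(l^3 - 8*l^2 + 15*l) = l*(l + 1)*(l^2 - 8*l + 15) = l*(l - 3)*(l + 1)*(l - 5)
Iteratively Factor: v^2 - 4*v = (v)*(v - 4)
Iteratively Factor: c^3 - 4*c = (c + 2)*(c^2 - 2*c) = c*(c + 2)*(c - 2)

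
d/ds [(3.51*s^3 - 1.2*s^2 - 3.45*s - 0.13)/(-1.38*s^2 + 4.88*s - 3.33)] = (-4.8438*s^4 + 34.2576*s^3 - 45.6819*s^2 + 7.6332*s + 12.1229)/(1.9044*s^4 - 13.4688*s^3 + 33.0052*s^2 - 32.5008*s + 11.0889)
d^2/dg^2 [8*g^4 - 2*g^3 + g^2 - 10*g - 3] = 96*g^2 - 12*g + 2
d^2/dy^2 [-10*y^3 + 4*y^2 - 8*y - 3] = 8 - 60*y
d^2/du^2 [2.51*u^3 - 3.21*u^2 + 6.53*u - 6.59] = 15.06*u - 6.42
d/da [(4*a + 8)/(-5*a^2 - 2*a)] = 4*(5*a^2 + 20*a + 4)/(a^2*(25*a^2 + 20*a + 4))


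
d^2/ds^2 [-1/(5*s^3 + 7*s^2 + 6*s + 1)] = 2*((15*s + 7)*(5*s^3 + 7*s^2 + 6*s + 1) - (15*s^2 + 14*s + 6)^2)/(5*s^3 + 7*s^2 + 6*s + 1)^3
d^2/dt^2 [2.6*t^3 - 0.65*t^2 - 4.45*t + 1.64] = 15.6*t - 1.3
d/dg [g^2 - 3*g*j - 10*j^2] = 2*g - 3*j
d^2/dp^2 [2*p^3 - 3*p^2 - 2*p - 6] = 12*p - 6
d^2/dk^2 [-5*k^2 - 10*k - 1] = -10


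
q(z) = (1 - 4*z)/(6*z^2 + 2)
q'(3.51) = 0.04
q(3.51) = -0.17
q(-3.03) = 0.23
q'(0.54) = -0.53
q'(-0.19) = -0.99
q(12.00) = -0.05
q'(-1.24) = 0.35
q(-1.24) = 0.53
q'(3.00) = 0.05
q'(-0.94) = 0.46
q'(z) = -12*z*(1 - 4*z)/(6*z^2 + 2)^2 - 4/(6*z^2 + 2)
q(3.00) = -0.20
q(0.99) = -0.38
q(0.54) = -0.31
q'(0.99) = 0.06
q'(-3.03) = 0.08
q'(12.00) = 0.00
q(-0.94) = 0.65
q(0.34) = -0.13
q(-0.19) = 0.79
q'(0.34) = -1.28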